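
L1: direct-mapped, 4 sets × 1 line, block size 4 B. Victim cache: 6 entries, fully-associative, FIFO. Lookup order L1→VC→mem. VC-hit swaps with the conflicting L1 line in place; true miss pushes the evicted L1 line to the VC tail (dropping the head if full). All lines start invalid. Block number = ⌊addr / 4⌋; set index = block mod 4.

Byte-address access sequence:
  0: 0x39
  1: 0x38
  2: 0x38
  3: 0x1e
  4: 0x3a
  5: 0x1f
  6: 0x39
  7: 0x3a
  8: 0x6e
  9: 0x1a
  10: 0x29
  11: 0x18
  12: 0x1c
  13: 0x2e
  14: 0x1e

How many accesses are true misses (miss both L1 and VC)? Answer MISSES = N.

MISSES = 6

  [0] addr=0x39 blk=14 s=2: MISS | VC []
  [1] addr=0x38 blk=14 s=2: L1-HIT | VC []
  [2] addr=0x38 blk=14 s=2: L1-HIT | VC []
  [3] addr=0x1e blk=7 s=3: MISS | VC []
  [4] addr=0x3a blk=14 s=2: L1-HIT | VC []
  [5] addr=0x1f blk=7 s=3: L1-HIT | VC []
  [6] addr=0x39 blk=14 s=2: L1-HIT | VC []
  [7] addr=0x3a blk=14 s=2: L1-HIT | VC []
  [8] addr=0x6e blk=27 s=3: MISS | VC [7]
  [9] addr=0x1a blk=6 s=2: MISS | VC [7, 14]
  [10] addr=0x29 blk=10 s=2: MISS | VC [7, 14, 6]
  [11] addr=0x18 blk=6 s=2: VC-HIT | VC [7, 14, 10]
  [12] addr=0x1c blk=7 s=3: VC-HIT | VC [27, 14, 10]
  [13] addr=0x2e blk=11 s=3: MISS | VC [27, 14, 10, 7]
  [14] addr=0x1e blk=7 s=3: VC-HIT | VC [27, 14, 10, 11]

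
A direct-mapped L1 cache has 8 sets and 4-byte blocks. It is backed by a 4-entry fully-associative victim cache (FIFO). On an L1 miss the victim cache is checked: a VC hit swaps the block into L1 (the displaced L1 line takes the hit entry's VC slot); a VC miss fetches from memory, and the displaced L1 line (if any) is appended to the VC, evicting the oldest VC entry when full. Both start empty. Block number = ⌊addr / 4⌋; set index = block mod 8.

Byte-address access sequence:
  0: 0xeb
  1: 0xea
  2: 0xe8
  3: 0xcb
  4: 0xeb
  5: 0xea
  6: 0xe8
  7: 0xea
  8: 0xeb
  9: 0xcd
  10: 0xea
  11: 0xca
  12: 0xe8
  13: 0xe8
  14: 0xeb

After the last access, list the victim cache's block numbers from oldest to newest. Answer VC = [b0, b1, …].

  [0] addr=0xeb blk=58 s=2: MISS | VC []
  [1] addr=0xea blk=58 s=2: L1-HIT | VC []
  [2] addr=0xe8 blk=58 s=2: L1-HIT | VC []
  [3] addr=0xcb blk=50 s=2: MISS | VC [58]
  [4] addr=0xeb blk=58 s=2: VC-HIT | VC [50]
  [5] addr=0xea blk=58 s=2: L1-HIT | VC [50]
  [6] addr=0xe8 blk=58 s=2: L1-HIT | VC [50]
  [7] addr=0xea blk=58 s=2: L1-HIT | VC [50]
  [8] addr=0xeb blk=58 s=2: L1-HIT | VC [50]
  [9] addr=0xcd blk=51 s=3: MISS | VC [50]
  [10] addr=0xea blk=58 s=2: L1-HIT | VC [50]
  [11] addr=0xca blk=50 s=2: VC-HIT | VC [58]
  [12] addr=0xe8 blk=58 s=2: VC-HIT | VC [50]
  [13] addr=0xe8 blk=58 s=2: L1-HIT | VC [50]
  [14] addr=0xeb blk=58 s=2: L1-HIT | VC [50]

VC = [50]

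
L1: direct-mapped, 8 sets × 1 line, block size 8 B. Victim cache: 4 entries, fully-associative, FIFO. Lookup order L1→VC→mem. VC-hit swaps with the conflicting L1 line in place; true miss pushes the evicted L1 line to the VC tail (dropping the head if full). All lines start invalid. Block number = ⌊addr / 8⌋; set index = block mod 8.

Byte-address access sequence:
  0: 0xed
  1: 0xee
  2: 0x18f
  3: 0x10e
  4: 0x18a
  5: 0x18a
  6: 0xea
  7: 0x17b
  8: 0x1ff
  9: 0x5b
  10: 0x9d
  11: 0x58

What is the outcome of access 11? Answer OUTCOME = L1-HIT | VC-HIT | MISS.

OUTCOME = VC-HIT

  [0] addr=0xed blk=29 s=5: MISS | VC []
  [1] addr=0xee blk=29 s=5: L1-HIT | VC []
  [2] addr=0x18f blk=49 s=1: MISS | VC []
  [3] addr=0x10e blk=33 s=1: MISS | VC [49]
  [4] addr=0x18a blk=49 s=1: VC-HIT | VC [33]
  [5] addr=0x18a blk=49 s=1: L1-HIT | VC [33]
  [6] addr=0xea blk=29 s=5: L1-HIT | VC [33]
  [7] addr=0x17b blk=47 s=7: MISS | VC [33]
  [8] addr=0x1ff blk=63 s=7: MISS | VC [33, 47]
  [9] addr=0x5b blk=11 s=3: MISS | VC [33, 47]
  [10] addr=0x9d blk=19 s=3: MISS | VC [33, 47, 11]
  [11] addr=0x58 blk=11 s=3: VC-HIT | VC [33, 47, 19]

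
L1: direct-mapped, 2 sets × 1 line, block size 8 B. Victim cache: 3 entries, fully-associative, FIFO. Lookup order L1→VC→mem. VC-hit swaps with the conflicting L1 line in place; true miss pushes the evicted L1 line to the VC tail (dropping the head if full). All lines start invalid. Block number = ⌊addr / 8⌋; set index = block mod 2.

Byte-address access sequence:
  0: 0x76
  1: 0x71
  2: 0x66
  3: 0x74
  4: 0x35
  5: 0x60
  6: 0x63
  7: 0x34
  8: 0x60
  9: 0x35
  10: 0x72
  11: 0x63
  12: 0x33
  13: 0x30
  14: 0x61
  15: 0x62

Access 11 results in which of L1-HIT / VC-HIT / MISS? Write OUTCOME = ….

#0 0x76→b14/s0 MISS; vc=[]
#1 0x71→b14/s0 L1-HIT; vc=[]
#2 0x66→b12/s0 MISS; vc=[14]
#3 0x74→b14/s0 VC-HIT; vc=[12]
#4 0x35→b6/s0 MISS; vc=[12,14]
#5 0x60→b12/s0 VC-HIT; vc=[6,14]
#6 0x63→b12/s0 L1-HIT; vc=[6,14]
#7 0x34→b6/s0 VC-HIT; vc=[12,14]
#8 0x60→b12/s0 VC-HIT; vc=[6,14]
#9 0x35→b6/s0 VC-HIT; vc=[12,14]
#10 0x72→b14/s0 VC-HIT; vc=[12,6]
#11 0x63→b12/s0 VC-HIT; vc=[14,6]
#12 0x33→b6/s0 VC-HIT; vc=[14,12]
#13 0x30→b6/s0 L1-HIT; vc=[14,12]
#14 0x61→b12/s0 VC-HIT; vc=[14,6]
#15 0x62→b12/s0 L1-HIT; vc=[14,6]

OUTCOME = VC-HIT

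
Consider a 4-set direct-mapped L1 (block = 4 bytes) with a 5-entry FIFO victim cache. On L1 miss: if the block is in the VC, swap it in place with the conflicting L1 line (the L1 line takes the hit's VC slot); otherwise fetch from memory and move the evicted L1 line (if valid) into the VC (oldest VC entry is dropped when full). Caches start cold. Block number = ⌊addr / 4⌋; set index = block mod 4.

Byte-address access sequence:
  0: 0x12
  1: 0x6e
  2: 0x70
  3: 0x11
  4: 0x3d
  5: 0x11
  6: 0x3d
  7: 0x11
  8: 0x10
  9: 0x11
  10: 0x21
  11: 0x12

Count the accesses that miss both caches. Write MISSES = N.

  [0] addr=0x12 blk=4 s=0: MISS | VC []
  [1] addr=0x6e blk=27 s=3: MISS | VC []
  [2] addr=0x70 blk=28 s=0: MISS | VC [4]
  [3] addr=0x11 blk=4 s=0: VC-HIT | VC [28]
  [4] addr=0x3d blk=15 s=3: MISS | VC [28, 27]
  [5] addr=0x11 blk=4 s=0: L1-HIT | VC [28, 27]
  [6] addr=0x3d blk=15 s=3: L1-HIT | VC [28, 27]
  [7] addr=0x11 blk=4 s=0: L1-HIT | VC [28, 27]
  [8] addr=0x10 blk=4 s=0: L1-HIT | VC [28, 27]
  [9] addr=0x11 blk=4 s=0: L1-HIT | VC [28, 27]
  [10] addr=0x21 blk=8 s=0: MISS | VC [28, 27, 4]
  [11] addr=0x12 blk=4 s=0: VC-HIT | VC [28, 27, 8]

MISSES = 5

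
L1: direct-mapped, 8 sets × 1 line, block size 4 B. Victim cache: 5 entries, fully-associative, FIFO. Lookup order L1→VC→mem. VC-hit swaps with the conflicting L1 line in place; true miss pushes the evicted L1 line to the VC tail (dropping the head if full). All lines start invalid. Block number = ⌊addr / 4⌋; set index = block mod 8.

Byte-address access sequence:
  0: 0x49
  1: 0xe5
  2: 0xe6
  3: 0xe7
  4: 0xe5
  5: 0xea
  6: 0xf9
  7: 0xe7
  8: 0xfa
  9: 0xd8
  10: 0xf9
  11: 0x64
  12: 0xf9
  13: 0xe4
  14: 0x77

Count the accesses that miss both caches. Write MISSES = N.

#0 0x49→b18/s2 MISS; vc=[]
#1 0xe5→b57/s1 MISS; vc=[]
#2 0xe6→b57/s1 L1-HIT; vc=[]
#3 0xe7→b57/s1 L1-HIT; vc=[]
#4 0xe5→b57/s1 L1-HIT; vc=[]
#5 0xea→b58/s2 MISS; vc=[18]
#6 0xf9→b62/s6 MISS; vc=[18]
#7 0xe7→b57/s1 L1-HIT; vc=[18]
#8 0xfa→b62/s6 L1-HIT; vc=[18]
#9 0xd8→b54/s6 MISS; vc=[18,62]
#10 0xf9→b62/s6 VC-HIT; vc=[18,54]
#11 0x64→b25/s1 MISS; vc=[18,54,57]
#12 0xf9→b62/s6 L1-HIT; vc=[18,54,57]
#13 0xe4→b57/s1 VC-HIT; vc=[18,54,25]
#14 0x77→b29/s5 MISS; vc=[18,54,25]

MISSES = 7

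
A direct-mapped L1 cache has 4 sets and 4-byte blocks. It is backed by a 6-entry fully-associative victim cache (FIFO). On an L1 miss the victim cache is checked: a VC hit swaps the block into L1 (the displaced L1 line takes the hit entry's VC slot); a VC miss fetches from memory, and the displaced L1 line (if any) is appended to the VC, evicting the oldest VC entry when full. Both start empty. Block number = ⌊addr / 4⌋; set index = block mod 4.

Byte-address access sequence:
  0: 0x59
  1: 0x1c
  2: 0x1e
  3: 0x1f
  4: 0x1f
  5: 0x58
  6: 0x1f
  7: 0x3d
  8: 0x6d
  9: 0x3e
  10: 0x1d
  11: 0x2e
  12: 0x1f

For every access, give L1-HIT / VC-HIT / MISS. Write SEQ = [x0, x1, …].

SEQ = [MISS, MISS, L1-HIT, L1-HIT, L1-HIT, L1-HIT, L1-HIT, MISS, MISS, VC-HIT, VC-HIT, MISS, VC-HIT]

  [0] addr=0x59 blk=22 s=2: MISS | VC []
  [1] addr=0x1c blk=7 s=3: MISS | VC []
  [2] addr=0x1e blk=7 s=3: L1-HIT | VC []
  [3] addr=0x1f blk=7 s=3: L1-HIT | VC []
  [4] addr=0x1f blk=7 s=3: L1-HIT | VC []
  [5] addr=0x58 blk=22 s=2: L1-HIT | VC []
  [6] addr=0x1f blk=7 s=3: L1-HIT | VC []
  [7] addr=0x3d blk=15 s=3: MISS | VC [7]
  [8] addr=0x6d blk=27 s=3: MISS | VC [7, 15]
  [9] addr=0x3e blk=15 s=3: VC-HIT | VC [7, 27]
  [10] addr=0x1d blk=7 s=3: VC-HIT | VC [15, 27]
  [11] addr=0x2e blk=11 s=3: MISS | VC [15, 27, 7]
  [12] addr=0x1f blk=7 s=3: VC-HIT | VC [15, 27, 11]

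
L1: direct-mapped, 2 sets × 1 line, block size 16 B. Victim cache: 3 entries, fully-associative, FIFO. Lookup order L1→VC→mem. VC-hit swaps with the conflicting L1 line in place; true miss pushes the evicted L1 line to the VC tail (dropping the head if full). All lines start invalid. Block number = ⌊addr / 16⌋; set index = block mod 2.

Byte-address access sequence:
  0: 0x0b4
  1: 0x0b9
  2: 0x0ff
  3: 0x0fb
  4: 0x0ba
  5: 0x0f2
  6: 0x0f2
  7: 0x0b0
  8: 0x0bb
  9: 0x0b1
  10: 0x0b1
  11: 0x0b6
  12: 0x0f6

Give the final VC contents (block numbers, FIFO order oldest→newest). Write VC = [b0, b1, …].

VC = [11]

#0 0xb4→b11/s1 MISS; vc=[]
#1 0xb9→b11/s1 L1-HIT; vc=[]
#2 0xff→b15/s1 MISS; vc=[11]
#3 0xfb→b15/s1 L1-HIT; vc=[11]
#4 0xba→b11/s1 VC-HIT; vc=[15]
#5 0xf2→b15/s1 VC-HIT; vc=[11]
#6 0xf2→b15/s1 L1-HIT; vc=[11]
#7 0xb0→b11/s1 VC-HIT; vc=[15]
#8 0xbb→b11/s1 L1-HIT; vc=[15]
#9 0xb1→b11/s1 L1-HIT; vc=[15]
#10 0xb1→b11/s1 L1-HIT; vc=[15]
#11 0xb6→b11/s1 L1-HIT; vc=[15]
#12 0xf6→b15/s1 VC-HIT; vc=[11]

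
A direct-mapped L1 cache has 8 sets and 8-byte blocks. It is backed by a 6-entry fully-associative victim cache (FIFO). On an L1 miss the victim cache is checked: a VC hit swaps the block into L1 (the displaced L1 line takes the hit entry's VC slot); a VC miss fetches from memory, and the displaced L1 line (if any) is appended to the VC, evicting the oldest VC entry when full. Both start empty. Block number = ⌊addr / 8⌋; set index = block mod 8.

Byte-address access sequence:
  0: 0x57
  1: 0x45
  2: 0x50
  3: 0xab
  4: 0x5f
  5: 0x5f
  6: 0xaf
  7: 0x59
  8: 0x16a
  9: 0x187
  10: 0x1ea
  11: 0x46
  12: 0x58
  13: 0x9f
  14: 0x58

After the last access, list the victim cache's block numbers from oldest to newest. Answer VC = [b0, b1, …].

#0 0x57→b10/s2 MISS; vc=[]
#1 0x45→b8/s0 MISS; vc=[]
#2 0x50→b10/s2 L1-HIT; vc=[]
#3 0xab→b21/s5 MISS; vc=[]
#4 0x5f→b11/s3 MISS; vc=[]
#5 0x5f→b11/s3 L1-HIT; vc=[]
#6 0xaf→b21/s5 L1-HIT; vc=[]
#7 0x59→b11/s3 L1-HIT; vc=[]
#8 0x16a→b45/s5 MISS; vc=[21]
#9 0x187→b48/s0 MISS; vc=[21,8]
#10 0x1ea→b61/s5 MISS; vc=[21,8,45]
#11 0x46→b8/s0 VC-HIT; vc=[21,48,45]
#12 0x58→b11/s3 L1-HIT; vc=[21,48,45]
#13 0x9f→b19/s3 MISS; vc=[21,48,45,11]
#14 0x58→b11/s3 VC-HIT; vc=[21,48,45,19]

VC = [21, 48, 45, 19]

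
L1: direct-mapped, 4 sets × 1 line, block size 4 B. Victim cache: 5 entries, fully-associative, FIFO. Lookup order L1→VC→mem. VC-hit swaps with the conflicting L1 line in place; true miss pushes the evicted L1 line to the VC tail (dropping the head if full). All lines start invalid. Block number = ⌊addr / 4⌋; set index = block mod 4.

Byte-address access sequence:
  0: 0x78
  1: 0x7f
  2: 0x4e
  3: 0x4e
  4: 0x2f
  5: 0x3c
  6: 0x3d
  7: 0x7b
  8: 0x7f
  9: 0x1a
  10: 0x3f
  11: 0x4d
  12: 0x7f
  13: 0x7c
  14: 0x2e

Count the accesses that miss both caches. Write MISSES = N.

  [0] addr=0x78 blk=30 s=2: MISS | VC []
  [1] addr=0x7f blk=31 s=3: MISS | VC []
  [2] addr=0x4e blk=19 s=3: MISS | VC [31]
  [3] addr=0x4e blk=19 s=3: L1-HIT | VC [31]
  [4] addr=0x2f blk=11 s=3: MISS | VC [31, 19]
  [5] addr=0x3c blk=15 s=3: MISS | VC [31, 19, 11]
  [6] addr=0x3d blk=15 s=3: L1-HIT | VC [31, 19, 11]
  [7] addr=0x7b blk=30 s=2: L1-HIT | VC [31, 19, 11]
  [8] addr=0x7f blk=31 s=3: VC-HIT | VC [15, 19, 11]
  [9] addr=0x1a blk=6 s=2: MISS | VC [15, 19, 11, 30]
  [10] addr=0x3f blk=15 s=3: VC-HIT | VC [31, 19, 11, 30]
  [11] addr=0x4d blk=19 s=3: VC-HIT | VC [31, 15, 11, 30]
  [12] addr=0x7f blk=31 s=3: VC-HIT | VC [19, 15, 11, 30]
  [13] addr=0x7c blk=31 s=3: L1-HIT | VC [19, 15, 11, 30]
  [14] addr=0x2e blk=11 s=3: VC-HIT | VC [19, 15, 31, 30]

MISSES = 6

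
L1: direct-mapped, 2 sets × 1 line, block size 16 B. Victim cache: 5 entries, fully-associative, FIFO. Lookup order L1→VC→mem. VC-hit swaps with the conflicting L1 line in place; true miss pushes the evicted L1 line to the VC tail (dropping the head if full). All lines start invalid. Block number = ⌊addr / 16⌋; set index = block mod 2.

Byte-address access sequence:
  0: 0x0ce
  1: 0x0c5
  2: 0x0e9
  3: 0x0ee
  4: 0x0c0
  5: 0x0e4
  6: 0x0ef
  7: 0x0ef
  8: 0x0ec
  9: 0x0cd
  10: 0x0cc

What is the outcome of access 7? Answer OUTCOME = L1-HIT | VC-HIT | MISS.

0: 0xce (blk 12, set 0) → MISS  vc=[]
1: 0xc5 (blk 12, set 0) → L1-HIT  vc=[]
2: 0xe9 (blk 14, set 0) → MISS  vc=[12]
3: 0xee (blk 14, set 0) → L1-HIT  vc=[12]
4: 0xc0 (blk 12, set 0) → VC-HIT  vc=[14]
5: 0xe4 (blk 14, set 0) → VC-HIT  vc=[12]
6: 0xef (blk 14, set 0) → L1-HIT  vc=[12]
7: 0xef (blk 14, set 0) → L1-HIT  vc=[12]
8: 0xec (blk 14, set 0) → L1-HIT  vc=[12]
9: 0xcd (blk 12, set 0) → VC-HIT  vc=[14]
10: 0xcc (blk 12, set 0) → L1-HIT  vc=[14]

OUTCOME = L1-HIT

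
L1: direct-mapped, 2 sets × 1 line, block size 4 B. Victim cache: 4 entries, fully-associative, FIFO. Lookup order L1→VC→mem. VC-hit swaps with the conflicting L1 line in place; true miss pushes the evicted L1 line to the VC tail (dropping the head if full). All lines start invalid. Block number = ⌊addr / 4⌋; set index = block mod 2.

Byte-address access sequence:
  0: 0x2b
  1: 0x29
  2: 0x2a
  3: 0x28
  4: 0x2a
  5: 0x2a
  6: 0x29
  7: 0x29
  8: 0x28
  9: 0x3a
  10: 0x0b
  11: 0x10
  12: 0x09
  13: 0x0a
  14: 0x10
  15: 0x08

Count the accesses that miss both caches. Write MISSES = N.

0: 0x2b (blk 10, set 0) → MISS  vc=[]
1: 0x29 (blk 10, set 0) → L1-HIT  vc=[]
2: 0x2a (blk 10, set 0) → L1-HIT  vc=[]
3: 0x28 (blk 10, set 0) → L1-HIT  vc=[]
4: 0x2a (blk 10, set 0) → L1-HIT  vc=[]
5: 0x2a (blk 10, set 0) → L1-HIT  vc=[]
6: 0x29 (blk 10, set 0) → L1-HIT  vc=[]
7: 0x29 (blk 10, set 0) → L1-HIT  vc=[]
8: 0x28 (blk 10, set 0) → L1-HIT  vc=[]
9: 0x3a (blk 14, set 0) → MISS  vc=[10]
10: 0xb (blk 2, set 0) → MISS  vc=[10, 14]
11: 0x10 (blk 4, set 0) → MISS  vc=[10, 14, 2]
12: 0x9 (blk 2, set 0) → VC-HIT  vc=[10, 14, 4]
13: 0xa (blk 2, set 0) → L1-HIT  vc=[10, 14, 4]
14: 0x10 (blk 4, set 0) → VC-HIT  vc=[10, 14, 2]
15: 0x8 (blk 2, set 0) → VC-HIT  vc=[10, 14, 4]

MISSES = 4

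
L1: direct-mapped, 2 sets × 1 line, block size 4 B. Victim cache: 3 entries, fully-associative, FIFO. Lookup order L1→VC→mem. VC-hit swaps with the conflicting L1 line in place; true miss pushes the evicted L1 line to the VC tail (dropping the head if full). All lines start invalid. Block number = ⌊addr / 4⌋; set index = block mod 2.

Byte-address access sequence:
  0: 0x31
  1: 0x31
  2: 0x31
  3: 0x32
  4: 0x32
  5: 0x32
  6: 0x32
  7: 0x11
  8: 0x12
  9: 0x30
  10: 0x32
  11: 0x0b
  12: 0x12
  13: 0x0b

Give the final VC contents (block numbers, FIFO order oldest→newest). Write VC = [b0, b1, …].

  [0] addr=0x31 blk=12 s=0: MISS | VC []
  [1] addr=0x31 blk=12 s=0: L1-HIT | VC []
  [2] addr=0x31 blk=12 s=0: L1-HIT | VC []
  [3] addr=0x32 blk=12 s=0: L1-HIT | VC []
  [4] addr=0x32 blk=12 s=0: L1-HIT | VC []
  [5] addr=0x32 blk=12 s=0: L1-HIT | VC []
  [6] addr=0x32 blk=12 s=0: L1-HIT | VC []
  [7] addr=0x11 blk=4 s=0: MISS | VC [12]
  [8] addr=0x12 blk=4 s=0: L1-HIT | VC [12]
  [9] addr=0x30 blk=12 s=0: VC-HIT | VC [4]
  [10] addr=0x32 blk=12 s=0: L1-HIT | VC [4]
  [11] addr=0xb blk=2 s=0: MISS | VC [4, 12]
  [12] addr=0x12 blk=4 s=0: VC-HIT | VC [2, 12]
  [13] addr=0xb blk=2 s=0: VC-HIT | VC [4, 12]

VC = [4, 12]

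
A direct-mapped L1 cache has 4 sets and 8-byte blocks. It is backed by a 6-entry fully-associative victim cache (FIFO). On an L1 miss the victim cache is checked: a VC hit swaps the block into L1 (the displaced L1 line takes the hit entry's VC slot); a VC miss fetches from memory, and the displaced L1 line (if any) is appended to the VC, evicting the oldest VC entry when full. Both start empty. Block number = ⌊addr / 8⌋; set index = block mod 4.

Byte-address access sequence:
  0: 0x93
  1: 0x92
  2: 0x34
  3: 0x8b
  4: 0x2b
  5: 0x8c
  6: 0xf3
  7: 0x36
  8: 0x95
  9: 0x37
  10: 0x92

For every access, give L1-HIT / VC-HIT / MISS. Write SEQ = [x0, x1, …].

SEQ = [MISS, L1-HIT, MISS, MISS, MISS, VC-HIT, MISS, VC-HIT, VC-HIT, VC-HIT, VC-HIT]

#0 0x93→b18/s2 MISS; vc=[]
#1 0x92→b18/s2 L1-HIT; vc=[]
#2 0x34→b6/s2 MISS; vc=[18]
#3 0x8b→b17/s1 MISS; vc=[18]
#4 0x2b→b5/s1 MISS; vc=[18,17]
#5 0x8c→b17/s1 VC-HIT; vc=[18,5]
#6 0xf3→b30/s2 MISS; vc=[18,5,6]
#7 0x36→b6/s2 VC-HIT; vc=[18,5,30]
#8 0x95→b18/s2 VC-HIT; vc=[6,5,30]
#9 0x37→b6/s2 VC-HIT; vc=[18,5,30]
#10 0x92→b18/s2 VC-HIT; vc=[6,5,30]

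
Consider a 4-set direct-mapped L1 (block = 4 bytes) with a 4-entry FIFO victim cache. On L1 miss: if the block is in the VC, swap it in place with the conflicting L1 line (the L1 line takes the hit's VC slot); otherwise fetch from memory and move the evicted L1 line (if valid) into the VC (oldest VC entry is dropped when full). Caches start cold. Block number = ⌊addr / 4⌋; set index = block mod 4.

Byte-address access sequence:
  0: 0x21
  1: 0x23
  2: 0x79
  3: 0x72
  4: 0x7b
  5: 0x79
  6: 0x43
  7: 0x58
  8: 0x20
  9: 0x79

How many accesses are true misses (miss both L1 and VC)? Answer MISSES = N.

MISSES = 5

  [0] addr=0x21 blk=8 s=0: MISS | VC []
  [1] addr=0x23 blk=8 s=0: L1-HIT | VC []
  [2] addr=0x79 blk=30 s=2: MISS | VC []
  [3] addr=0x72 blk=28 s=0: MISS | VC [8]
  [4] addr=0x7b blk=30 s=2: L1-HIT | VC [8]
  [5] addr=0x79 blk=30 s=2: L1-HIT | VC [8]
  [6] addr=0x43 blk=16 s=0: MISS | VC [8, 28]
  [7] addr=0x58 blk=22 s=2: MISS | VC [8, 28, 30]
  [8] addr=0x20 blk=8 s=0: VC-HIT | VC [16, 28, 30]
  [9] addr=0x79 blk=30 s=2: VC-HIT | VC [16, 28, 22]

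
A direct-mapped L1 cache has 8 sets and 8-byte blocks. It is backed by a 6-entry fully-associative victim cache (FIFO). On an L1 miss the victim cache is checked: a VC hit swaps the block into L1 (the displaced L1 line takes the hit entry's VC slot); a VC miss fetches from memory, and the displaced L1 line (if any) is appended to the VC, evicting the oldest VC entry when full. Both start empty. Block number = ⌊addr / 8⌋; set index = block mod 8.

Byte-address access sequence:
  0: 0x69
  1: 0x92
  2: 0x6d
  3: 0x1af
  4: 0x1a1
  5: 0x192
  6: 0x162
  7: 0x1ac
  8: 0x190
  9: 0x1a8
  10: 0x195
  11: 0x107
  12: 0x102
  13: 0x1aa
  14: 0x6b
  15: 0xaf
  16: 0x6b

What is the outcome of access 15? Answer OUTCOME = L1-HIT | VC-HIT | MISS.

OUTCOME = MISS

#0 0x69→b13/s5 MISS; vc=[]
#1 0x92→b18/s2 MISS; vc=[]
#2 0x6d→b13/s5 L1-HIT; vc=[]
#3 0x1af→b53/s5 MISS; vc=[13]
#4 0x1a1→b52/s4 MISS; vc=[13]
#5 0x192→b50/s2 MISS; vc=[13,18]
#6 0x162→b44/s4 MISS; vc=[13,18,52]
#7 0x1ac→b53/s5 L1-HIT; vc=[13,18,52]
#8 0x190→b50/s2 L1-HIT; vc=[13,18,52]
#9 0x1a8→b53/s5 L1-HIT; vc=[13,18,52]
#10 0x195→b50/s2 L1-HIT; vc=[13,18,52]
#11 0x107→b32/s0 MISS; vc=[13,18,52]
#12 0x102→b32/s0 L1-HIT; vc=[13,18,52]
#13 0x1aa→b53/s5 L1-HIT; vc=[13,18,52]
#14 0x6b→b13/s5 VC-HIT; vc=[53,18,52]
#15 0xaf→b21/s5 MISS; vc=[53,18,52,13]
#16 0x6b→b13/s5 VC-HIT; vc=[53,18,52,21]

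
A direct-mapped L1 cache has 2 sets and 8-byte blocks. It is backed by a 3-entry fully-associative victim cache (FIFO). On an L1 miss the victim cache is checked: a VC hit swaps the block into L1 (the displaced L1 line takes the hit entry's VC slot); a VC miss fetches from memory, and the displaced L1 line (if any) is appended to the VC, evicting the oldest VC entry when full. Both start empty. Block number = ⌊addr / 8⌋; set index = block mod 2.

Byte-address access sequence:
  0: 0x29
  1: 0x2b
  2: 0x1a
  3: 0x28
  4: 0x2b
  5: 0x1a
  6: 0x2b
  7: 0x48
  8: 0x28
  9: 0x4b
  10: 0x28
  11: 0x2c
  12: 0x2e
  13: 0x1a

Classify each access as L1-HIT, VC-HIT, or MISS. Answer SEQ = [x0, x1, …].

  [0] addr=0x29 blk=5 s=1: MISS | VC []
  [1] addr=0x2b blk=5 s=1: L1-HIT | VC []
  [2] addr=0x1a blk=3 s=1: MISS | VC [5]
  [3] addr=0x28 blk=5 s=1: VC-HIT | VC [3]
  [4] addr=0x2b blk=5 s=1: L1-HIT | VC [3]
  [5] addr=0x1a blk=3 s=1: VC-HIT | VC [5]
  [6] addr=0x2b blk=5 s=1: VC-HIT | VC [3]
  [7] addr=0x48 blk=9 s=1: MISS | VC [3, 5]
  [8] addr=0x28 blk=5 s=1: VC-HIT | VC [3, 9]
  [9] addr=0x4b blk=9 s=1: VC-HIT | VC [3, 5]
  [10] addr=0x28 blk=5 s=1: VC-HIT | VC [3, 9]
  [11] addr=0x2c blk=5 s=1: L1-HIT | VC [3, 9]
  [12] addr=0x2e blk=5 s=1: L1-HIT | VC [3, 9]
  [13] addr=0x1a blk=3 s=1: VC-HIT | VC [5, 9]

SEQ = [MISS, L1-HIT, MISS, VC-HIT, L1-HIT, VC-HIT, VC-HIT, MISS, VC-HIT, VC-HIT, VC-HIT, L1-HIT, L1-HIT, VC-HIT]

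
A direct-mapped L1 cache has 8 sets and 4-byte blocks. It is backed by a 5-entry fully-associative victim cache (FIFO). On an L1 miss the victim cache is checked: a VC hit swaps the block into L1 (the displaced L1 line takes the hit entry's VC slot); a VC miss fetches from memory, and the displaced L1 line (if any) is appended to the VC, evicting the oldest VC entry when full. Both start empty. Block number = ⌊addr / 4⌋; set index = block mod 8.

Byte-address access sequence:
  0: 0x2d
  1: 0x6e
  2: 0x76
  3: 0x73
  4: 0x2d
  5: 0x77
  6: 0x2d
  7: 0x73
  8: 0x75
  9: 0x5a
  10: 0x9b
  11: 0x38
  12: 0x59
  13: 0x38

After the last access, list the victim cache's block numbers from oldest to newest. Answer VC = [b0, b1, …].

VC = [27, 22, 38]

#0 0x2d→b11/s3 MISS; vc=[]
#1 0x6e→b27/s3 MISS; vc=[11]
#2 0x76→b29/s5 MISS; vc=[11]
#3 0x73→b28/s4 MISS; vc=[11]
#4 0x2d→b11/s3 VC-HIT; vc=[27]
#5 0x77→b29/s5 L1-HIT; vc=[27]
#6 0x2d→b11/s3 L1-HIT; vc=[27]
#7 0x73→b28/s4 L1-HIT; vc=[27]
#8 0x75→b29/s5 L1-HIT; vc=[27]
#9 0x5a→b22/s6 MISS; vc=[27]
#10 0x9b→b38/s6 MISS; vc=[27,22]
#11 0x38→b14/s6 MISS; vc=[27,22,38]
#12 0x59→b22/s6 VC-HIT; vc=[27,14,38]
#13 0x38→b14/s6 VC-HIT; vc=[27,22,38]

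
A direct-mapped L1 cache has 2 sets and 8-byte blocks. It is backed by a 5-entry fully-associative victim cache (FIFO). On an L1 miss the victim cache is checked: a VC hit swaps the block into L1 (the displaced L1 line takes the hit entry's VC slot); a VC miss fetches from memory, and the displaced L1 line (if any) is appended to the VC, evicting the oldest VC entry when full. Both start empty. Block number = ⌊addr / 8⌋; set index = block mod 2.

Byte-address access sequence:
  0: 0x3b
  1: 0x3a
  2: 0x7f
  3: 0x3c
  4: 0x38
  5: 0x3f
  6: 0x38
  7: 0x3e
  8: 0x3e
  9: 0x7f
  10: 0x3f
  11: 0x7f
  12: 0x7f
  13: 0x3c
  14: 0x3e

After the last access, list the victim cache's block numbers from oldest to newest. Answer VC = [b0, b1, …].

VC = [15]

#0 0x3b→b7/s1 MISS; vc=[]
#1 0x3a→b7/s1 L1-HIT; vc=[]
#2 0x7f→b15/s1 MISS; vc=[7]
#3 0x3c→b7/s1 VC-HIT; vc=[15]
#4 0x38→b7/s1 L1-HIT; vc=[15]
#5 0x3f→b7/s1 L1-HIT; vc=[15]
#6 0x38→b7/s1 L1-HIT; vc=[15]
#7 0x3e→b7/s1 L1-HIT; vc=[15]
#8 0x3e→b7/s1 L1-HIT; vc=[15]
#9 0x7f→b15/s1 VC-HIT; vc=[7]
#10 0x3f→b7/s1 VC-HIT; vc=[15]
#11 0x7f→b15/s1 VC-HIT; vc=[7]
#12 0x7f→b15/s1 L1-HIT; vc=[7]
#13 0x3c→b7/s1 VC-HIT; vc=[15]
#14 0x3e→b7/s1 L1-HIT; vc=[15]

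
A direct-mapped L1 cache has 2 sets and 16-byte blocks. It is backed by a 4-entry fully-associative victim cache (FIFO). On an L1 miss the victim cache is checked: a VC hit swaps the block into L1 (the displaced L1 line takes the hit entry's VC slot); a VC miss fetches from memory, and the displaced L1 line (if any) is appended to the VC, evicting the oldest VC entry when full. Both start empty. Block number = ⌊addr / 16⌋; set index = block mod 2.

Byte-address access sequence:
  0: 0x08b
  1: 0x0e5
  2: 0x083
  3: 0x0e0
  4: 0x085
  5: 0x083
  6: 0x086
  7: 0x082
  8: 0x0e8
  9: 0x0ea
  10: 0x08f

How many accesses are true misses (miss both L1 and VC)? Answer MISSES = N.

#0 0x8b→b8/s0 MISS; vc=[]
#1 0xe5→b14/s0 MISS; vc=[8]
#2 0x83→b8/s0 VC-HIT; vc=[14]
#3 0xe0→b14/s0 VC-HIT; vc=[8]
#4 0x85→b8/s0 VC-HIT; vc=[14]
#5 0x83→b8/s0 L1-HIT; vc=[14]
#6 0x86→b8/s0 L1-HIT; vc=[14]
#7 0x82→b8/s0 L1-HIT; vc=[14]
#8 0xe8→b14/s0 VC-HIT; vc=[8]
#9 0xea→b14/s0 L1-HIT; vc=[8]
#10 0x8f→b8/s0 VC-HIT; vc=[14]

MISSES = 2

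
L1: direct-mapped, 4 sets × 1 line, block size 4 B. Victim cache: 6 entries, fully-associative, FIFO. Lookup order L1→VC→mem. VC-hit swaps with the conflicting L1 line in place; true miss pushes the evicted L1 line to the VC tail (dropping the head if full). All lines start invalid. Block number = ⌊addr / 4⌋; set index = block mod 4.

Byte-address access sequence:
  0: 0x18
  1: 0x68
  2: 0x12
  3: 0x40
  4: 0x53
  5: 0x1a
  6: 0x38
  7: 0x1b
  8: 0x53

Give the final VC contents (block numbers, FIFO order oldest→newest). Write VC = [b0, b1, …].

VC = [26, 4, 16, 14]

  [0] addr=0x18 blk=6 s=2: MISS | VC []
  [1] addr=0x68 blk=26 s=2: MISS | VC [6]
  [2] addr=0x12 blk=4 s=0: MISS | VC [6]
  [3] addr=0x40 blk=16 s=0: MISS | VC [6, 4]
  [4] addr=0x53 blk=20 s=0: MISS | VC [6, 4, 16]
  [5] addr=0x1a blk=6 s=2: VC-HIT | VC [26, 4, 16]
  [6] addr=0x38 blk=14 s=2: MISS | VC [26, 4, 16, 6]
  [7] addr=0x1b blk=6 s=2: VC-HIT | VC [26, 4, 16, 14]
  [8] addr=0x53 blk=20 s=0: L1-HIT | VC [26, 4, 16, 14]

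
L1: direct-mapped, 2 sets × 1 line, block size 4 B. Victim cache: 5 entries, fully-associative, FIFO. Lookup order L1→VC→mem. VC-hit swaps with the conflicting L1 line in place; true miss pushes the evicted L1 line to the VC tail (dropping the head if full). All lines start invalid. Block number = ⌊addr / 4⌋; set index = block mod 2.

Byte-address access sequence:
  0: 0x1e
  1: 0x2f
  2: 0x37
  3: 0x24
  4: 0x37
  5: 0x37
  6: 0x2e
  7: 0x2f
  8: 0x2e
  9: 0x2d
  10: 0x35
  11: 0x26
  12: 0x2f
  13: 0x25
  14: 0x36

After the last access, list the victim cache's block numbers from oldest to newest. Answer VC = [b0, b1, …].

VC = [7, 11, 9]

  [0] addr=0x1e blk=7 s=1: MISS | VC []
  [1] addr=0x2f blk=11 s=1: MISS | VC [7]
  [2] addr=0x37 blk=13 s=1: MISS | VC [7, 11]
  [3] addr=0x24 blk=9 s=1: MISS | VC [7, 11, 13]
  [4] addr=0x37 blk=13 s=1: VC-HIT | VC [7, 11, 9]
  [5] addr=0x37 blk=13 s=1: L1-HIT | VC [7, 11, 9]
  [6] addr=0x2e blk=11 s=1: VC-HIT | VC [7, 13, 9]
  [7] addr=0x2f blk=11 s=1: L1-HIT | VC [7, 13, 9]
  [8] addr=0x2e blk=11 s=1: L1-HIT | VC [7, 13, 9]
  [9] addr=0x2d blk=11 s=1: L1-HIT | VC [7, 13, 9]
  [10] addr=0x35 blk=13 s=1: VC-HIT | VC [7, 11, 9]
  [11] addr=0x26 blk=9 s=1: VC-HIT | VC [7, 11, 13]
  [12] addr=0x2f blk=11 s=1: VC-HIT | VC [7, 9, 13]
  [13] addr=0x25 blk=9 s=1: VC-HIT | VC [7, 11, 13]
  [14] addr=0x36 blk=13 s=1: VC-HIT | VC [7, 11, 9]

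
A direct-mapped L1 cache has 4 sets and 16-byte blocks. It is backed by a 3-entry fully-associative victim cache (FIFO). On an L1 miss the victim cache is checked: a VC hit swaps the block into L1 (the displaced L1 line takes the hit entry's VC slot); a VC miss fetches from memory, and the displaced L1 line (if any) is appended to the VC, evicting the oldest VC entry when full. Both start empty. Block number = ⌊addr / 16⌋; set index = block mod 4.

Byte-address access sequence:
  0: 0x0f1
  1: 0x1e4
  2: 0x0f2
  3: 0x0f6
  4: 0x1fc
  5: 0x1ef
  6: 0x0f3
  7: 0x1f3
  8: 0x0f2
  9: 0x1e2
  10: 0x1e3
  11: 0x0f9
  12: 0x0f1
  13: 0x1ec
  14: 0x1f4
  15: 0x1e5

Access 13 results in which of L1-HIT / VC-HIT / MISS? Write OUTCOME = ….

OUTCOME = L1-HIT

  [0] addr=0xf1 blk=15 s=3: MISS | VC []
  [1] addr=0x1e4 blk=30 s=2: MISS | VC []
  [2] addr=0xf2 blk=15 s=3: L1-HIT | VC []
  [3] addr=0xf6 blk=15 s=3: L1-HIT | VC []
  [4] addr=0x1fc blk=31 s=3: MISS | VC [15]
  [5] addr=0x1ef blk=30 s=2: L1-HIT | VC [15]
  [6] addr=0xf3 blk=15 s=3: VC-HIT | VC [31]
  [7] addr=0x1f3 blk=31 s=3: VC-HIT | VC [15]
  [8] addr=0xf2 blk=15 s=3: VC-HIT | VC [31]
  [9] addr=0x1e2 blk=30 s=2: L1-HIT | VC [31]
  [10] addr=0x1e3 blk=30 s=2: L1-HIT | VC [31]
  [11] addr=0xf9 blk=15 s=3: L1-HIT | VC [31]
  [12] addr=0xf1 blk=15 s=3: L1-HIT | VC [31]
  [13] addr=0x1ec blk=30 s=2: L1-HIT | VC [31]
  [14] addr=0x1f4 blk=31 s=3: VC-HIT | VC [15]
  [15] addr=0x1e5 blk=30 s=2: L1-HIT | VC [15]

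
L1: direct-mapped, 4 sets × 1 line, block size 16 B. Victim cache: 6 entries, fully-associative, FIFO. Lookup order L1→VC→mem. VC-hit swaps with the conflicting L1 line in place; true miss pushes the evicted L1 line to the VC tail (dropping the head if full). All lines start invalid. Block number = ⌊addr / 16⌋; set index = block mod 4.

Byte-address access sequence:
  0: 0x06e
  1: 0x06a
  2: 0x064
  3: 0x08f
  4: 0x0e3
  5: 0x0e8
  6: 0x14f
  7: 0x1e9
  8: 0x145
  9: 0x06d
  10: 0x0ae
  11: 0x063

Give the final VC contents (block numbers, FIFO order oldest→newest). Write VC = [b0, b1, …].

VC = [30, 8, 14, 10]

#0 0x6e→b6/s2 MISS; vc=[]
#1 0x6a→b6/s2 L1-HIT; vc=[]
#2 0x64→b6/s2 L1-HIT; vc=[]
#3 0x8f→b8/s0 MISS; vc=[]
#4 0xe3→b14/s2 MISS; vc=[6]
#5 0xe8→b14/s2 L1-HIT; vc=[6]
#6 0x14f→b20/s0 MISS; vc=[6,8]
#7 0x1e9→b30/s2 MISS; vc=[6,8,14]
#8 0x145→b20/s0 L1-HIT; vc=[6,8,14]
#9 0x6d→b6/s2 VC-HIT; vc=[30,8,14]
#10 0xae→b10/s2 MISS; vc=[30,8,14,6]
#11 0x63→b6/s2 VC-HIT; vc=[30,8,14,10]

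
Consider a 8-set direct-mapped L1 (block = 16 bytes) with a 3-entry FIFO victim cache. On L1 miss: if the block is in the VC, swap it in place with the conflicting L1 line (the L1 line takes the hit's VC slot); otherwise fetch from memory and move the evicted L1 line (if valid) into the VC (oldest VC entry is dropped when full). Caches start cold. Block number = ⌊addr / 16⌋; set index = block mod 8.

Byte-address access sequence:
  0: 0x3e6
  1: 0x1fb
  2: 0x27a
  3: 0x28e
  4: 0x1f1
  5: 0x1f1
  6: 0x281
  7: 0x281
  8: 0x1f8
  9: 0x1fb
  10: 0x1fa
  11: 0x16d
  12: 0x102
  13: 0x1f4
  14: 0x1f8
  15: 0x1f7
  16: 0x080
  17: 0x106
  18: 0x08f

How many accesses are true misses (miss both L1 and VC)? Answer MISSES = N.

MISSES = 7

  [0] addr=0x3e6 blk=62 s=6: MISS | VC []
  [1] addr=0x1fb blk=31 s=7: MISS | VC []
  [2] addr=0x27a blk=39 s=7: MISS | VC [31]
  [3] addr=0x28e blk=40 s=0: MISS | VC [31]
  [4] addr=0x1f1 blk=31 s=7: VC-HIT | VC [39]
  [5] addr=0x1f1 blk=31 s=7: L1-HIT | VC [39]
  [6] addr=0x281 blk=40 s=0: L1-HIT | VC [39]
  [7] addr=0x281 blk=40 s=0: L1-HIT | VC [39]
  [8] addr=0x1f8 blk=31 s=7: L1-HIT | VC [39]
  [9] addr=0x1fb blk=31 s=7: L1-HIT | VC [39]
  [10] addr=0x1fa blk=31 s=7: L1-HIT | VC [39]
  [11] addr=0x16d blk=22 s=6: MISS | VC [39, 62]
  [12] addr=0x102 blk=16 s=0: MISS | VC [39, 62, 40]
  [13] addr=0x1f4 blk=31 s=7: L1-HIT | VC [39, 62, 40]
  [14] addr=0x1f8 blk=31 s=7: L1-HIT | VC [39, 62, 40]
  [15] addr=0x1f7 blk=31 s=7: L1-HIT | VC [39, 62, 40]
  [16] addr=0x80 blk=8 s=0: MISS | VC [62, 40, 16]
  [17] addr=0x106 blk=16 s=0: VC-HIT | VC [62, 40, 8]
  [18] addr=0x8f blk=8 s=0: VC-HIT | VC [62, 40, 16]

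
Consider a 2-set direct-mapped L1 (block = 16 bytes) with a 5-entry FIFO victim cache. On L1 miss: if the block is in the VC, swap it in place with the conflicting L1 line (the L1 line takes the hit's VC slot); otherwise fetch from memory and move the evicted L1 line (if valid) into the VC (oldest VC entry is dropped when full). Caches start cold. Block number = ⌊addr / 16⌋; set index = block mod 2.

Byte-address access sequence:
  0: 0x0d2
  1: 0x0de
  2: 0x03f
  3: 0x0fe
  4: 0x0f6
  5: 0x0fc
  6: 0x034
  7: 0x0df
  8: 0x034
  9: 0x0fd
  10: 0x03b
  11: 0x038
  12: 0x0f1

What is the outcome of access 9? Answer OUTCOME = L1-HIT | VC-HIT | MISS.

OUTCOME = VC-HIT

0: 0xd2 (blk 13, set 1) → MISS  vc=[]
1: 0xde (blk 13, set 1) → L1-HIT  vc=[]
2: 0x3f (blk 3, set 1) → MISS  vc=[13]
3: 0xfe (blk 15, set 1) → MISS  vc=[13, 3]
4: 0xf6 (blk 15, set 1) → L1-HIT  vc=[13, 3]
5: 0xfc (blk 15, set 1) → L1-HIT  vc=[13, 3]
6: 0x34 (blk 3, set 1) → VC-HIT  vc=[13, 15]
7: 0xdf (blk 13, set 1) → VC-HIT  vc=[3, 15]
8: 0x34 (blk 3, set 1) → VC-HIT  vc=[13, 15]
9: 0xfd (blk 15, set 1) → VC-HIT  vc=[13, 3]
10: 0x3b (blk 3, set 1) → VC-HIT  vc=[13, 15]
11: 0x38 (blk 3, set 1) → L1-HIT  vc=[13, 15]
12: 0xf1 (blk 15, set 1) → VC-HIT  vc=[13, 3]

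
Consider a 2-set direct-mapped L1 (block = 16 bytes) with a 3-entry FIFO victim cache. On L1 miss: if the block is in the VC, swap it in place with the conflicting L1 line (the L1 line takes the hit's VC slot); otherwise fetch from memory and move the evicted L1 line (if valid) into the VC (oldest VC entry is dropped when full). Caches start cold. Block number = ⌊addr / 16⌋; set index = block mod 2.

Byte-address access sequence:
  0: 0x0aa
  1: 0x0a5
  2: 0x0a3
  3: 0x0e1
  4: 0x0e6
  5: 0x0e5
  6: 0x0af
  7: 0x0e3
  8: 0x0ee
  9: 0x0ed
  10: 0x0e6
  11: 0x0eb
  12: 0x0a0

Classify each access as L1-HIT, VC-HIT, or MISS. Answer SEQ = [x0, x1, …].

  [0] addr=0xaa blk=10 s=0: MISS | VC []
  [1] addr=0xa5 blk=10 s=0: L1-HIT | VC []
  [2] addr=0xa3 blk=10 s=0: L1-HIT | VC []
  [3] addr=0xe1 blk=14 s=0: MISS | VC [10]
  [4] addr=0xe6 blk=14 s=0: L1-HIT | VC [10]
  [5] addr=0xe5 blk=14 s=0: L1-HIT | VC [10]
  [6] addr=0xaf blk=10 s=0: VC-HIT | VC [14]
  [7] addr=0xe3 blk=14 s=0: VC-HIT | VC [10]
  [8] addr=0xee blk=14 s=0: L1-HIT | VC [10]
  [9] addr=0xed blk=14 s=0: L1-HIT | VC [10]
  [10] addr=0xe6 blk=14 s=0: L1-HIT | VC [10]
  [11] addr=0xeb blk=14 s=0: L1-HIT | VC [10]
  [12] addr=0xa0 blk=10 s=0: VC-HIT | VC [14]

SEQ = [MISS, L1-HIT, L1-HIT, MISS, L1-HIT, L1-HIT, VC-HIT, VC-HIT, L1-HIT, L1-HIT, L1-HIT, L1-HIT, VC-HIT]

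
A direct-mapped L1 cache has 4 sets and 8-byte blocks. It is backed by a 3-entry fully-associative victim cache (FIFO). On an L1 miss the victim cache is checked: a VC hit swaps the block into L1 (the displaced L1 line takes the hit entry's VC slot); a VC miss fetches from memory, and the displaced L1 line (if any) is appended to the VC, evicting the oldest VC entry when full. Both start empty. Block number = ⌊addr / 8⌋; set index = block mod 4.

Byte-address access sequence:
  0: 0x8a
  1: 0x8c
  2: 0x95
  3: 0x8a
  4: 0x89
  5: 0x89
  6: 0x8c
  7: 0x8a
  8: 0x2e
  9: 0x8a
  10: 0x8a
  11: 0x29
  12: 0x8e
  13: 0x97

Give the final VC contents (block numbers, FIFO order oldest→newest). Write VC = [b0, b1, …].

0: 0x8a (blk 17, set 1) → MISS  vc=[]
1: 0x8c (blk 17, set 1) → L1-HIT  vc=[]
2: 0x95 (blk 18, set 2) → MISS  vc=[]
3: 0x8a (blk 17, set 1) → L1-HIT  vc=[]
4: 0x89 (blk 17, set 1) → L1-HIT  vc=[]
5: 0x89 (blk 17, set 1) → L1-HIT  vc=[]
6: 0x8c (blk 17, set 1) → L1-HIT  vc=[]
7: 0x8a (blk 17, set 1) → L1-HIT  vc=[]
8: 0x2e (blk 5, set 1) → MISS  vc=[17]
9: 0x8a (blk 17, set 1) → VC-HIT  vc=[5]
10: 0x8a (blk 17, set 1) → L1-HIT  vc=[5]
11: 0x29 (blk 5, set 1) → VC-HIT  vc=[17]
12: 0x8e (blk 17, set 1) → VC-HIT  vc=[5]
13: 0x97 (blk 18, set 2) → L1-HIT  vc=[5]

VC = [5]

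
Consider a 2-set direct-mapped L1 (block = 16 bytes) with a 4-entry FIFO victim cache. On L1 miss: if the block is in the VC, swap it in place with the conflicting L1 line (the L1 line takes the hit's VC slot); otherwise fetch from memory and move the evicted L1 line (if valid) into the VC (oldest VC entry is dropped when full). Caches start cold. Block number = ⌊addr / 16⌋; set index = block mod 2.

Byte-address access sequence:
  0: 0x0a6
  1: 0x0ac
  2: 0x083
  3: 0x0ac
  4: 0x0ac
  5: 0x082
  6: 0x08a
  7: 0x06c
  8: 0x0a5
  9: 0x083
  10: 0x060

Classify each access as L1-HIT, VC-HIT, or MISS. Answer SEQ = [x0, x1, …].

0: 0xa6 (blk 10, set 0) → MISS  vc=[]
1: 0xac (blk 10, set 0) → L1-HIT  vc=[]
2: 0x83 (blk 8, set 0) → MISS  vc=[10]
3: 0xac (blk 10, set 0) → VC-HIT  vc=[8]
4: 0xac (blk 10, set 0) → L1-HIT  vc=[8]
5: 0x82 (blk 8, set 0) → VC-HIT  vc=[10]
6: 0x8a (blk 8, set 0) → L1-HIT  vc=[10]
7: 0x6c (blk 6, set 0) → MISS  vc=[10, 8]
8: 0xa5 (blk 10, set 0) → VC-HIT  vc=[6, 8]
9: 0x83 (blk 8, set 0) → VC-HIT  vc=[6, 10]
10: 0x60 (blk 6, set 0) → VC-HIT  vc=[8, 10]

SEQ = [MISS, L1-HIT, MISS, VC-HIT, L1-HIT, VC-HIT, L1-HIT, MISS, VC-HIT, VC-HIT, VC-HIT]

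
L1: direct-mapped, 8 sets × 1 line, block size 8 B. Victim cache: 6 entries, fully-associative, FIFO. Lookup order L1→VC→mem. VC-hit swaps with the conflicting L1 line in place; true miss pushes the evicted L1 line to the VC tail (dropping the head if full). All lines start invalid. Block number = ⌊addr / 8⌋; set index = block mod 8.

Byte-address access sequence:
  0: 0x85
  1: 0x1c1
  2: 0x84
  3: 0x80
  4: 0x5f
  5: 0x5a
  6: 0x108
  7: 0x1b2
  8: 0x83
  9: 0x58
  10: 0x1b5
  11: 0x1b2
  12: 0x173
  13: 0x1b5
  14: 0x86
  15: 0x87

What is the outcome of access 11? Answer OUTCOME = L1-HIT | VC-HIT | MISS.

OUTCOME = L1-HIT

#0 0x85→b16/s0 MISS; vc=[]
#1 0x1c1→b56/s0 MISS; vc=[16]
#2 0x84→b16/s0 VC-HIT; vc=[56]
#3 0x80→b16/s0 L1-HIT; vc=[56]
#4 0x5f→b11/s3 MISS; vc=[56]
#5 0x5a→b11/s3 L1-HIT; vc=[56]
#6 0x108→b33/s1 MISS; vc=[56]
#7 0x1b2→b54/s6 MISS; vc=[56]
#8 0x83→b16/s0 L1-HIT; vc=[56]
#9 0x58→b11/s3 L1-HIT; vc=[56]
#10 0x1b5→b54/s6 L1-HIT; vc=[56]
#11 0x1b2→b54/s6 L1-HIT; vc=[56]
#12 0x173→b46/s6 MISS; vc=[56,54]
#13 0x1b5→b54/s6 VC-HIT; vc=[56,46]
#14 0x86→b16/s0 L1-HIT; vc=[56,46]
#15 0x87→b16/s0 L1-HIT; vc=[56,46]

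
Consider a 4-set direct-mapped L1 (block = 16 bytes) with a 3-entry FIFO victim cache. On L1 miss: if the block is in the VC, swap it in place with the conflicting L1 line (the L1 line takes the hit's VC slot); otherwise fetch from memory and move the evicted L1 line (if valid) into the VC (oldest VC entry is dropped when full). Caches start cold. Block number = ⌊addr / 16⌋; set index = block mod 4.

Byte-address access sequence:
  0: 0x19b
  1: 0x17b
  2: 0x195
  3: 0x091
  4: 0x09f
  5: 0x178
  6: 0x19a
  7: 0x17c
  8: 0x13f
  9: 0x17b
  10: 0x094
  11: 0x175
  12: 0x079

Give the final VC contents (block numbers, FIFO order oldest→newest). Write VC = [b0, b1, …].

VC = [25, 19, 23]

#0 0x19b→b25/s1 MISS; vc=[]
#1 0x17b→b23/s3 MISS; vc=[]
#2 0x195→b25/s1 L1-HIT; vc=[]
#3 0x91→b9/s1 MISS; vc=[25]
#4 0x9f→b9/s1 L1-HIT; vc=[25]
#5 0x178→b23/s3 L1-HIT; vc=[25]
#6 0x19a→b25/s1 VC-HIT; vc=[9]
#7 0x17c→b23/s3 L1-HIT; vc=[9]
#8 0x13f→b19/s3 MISS; vc=[9,23]
#9 0x17b→b23/s3 VC-HIT; vc=[9,19]
#10 0x94→b9/s1 VC-HIT; vc=[25,19]
#11 0x175→b23/s3 L1-HIT; vc=[25,19]
#12 0x79→b7/s3 MISS; vc=[25,19,23]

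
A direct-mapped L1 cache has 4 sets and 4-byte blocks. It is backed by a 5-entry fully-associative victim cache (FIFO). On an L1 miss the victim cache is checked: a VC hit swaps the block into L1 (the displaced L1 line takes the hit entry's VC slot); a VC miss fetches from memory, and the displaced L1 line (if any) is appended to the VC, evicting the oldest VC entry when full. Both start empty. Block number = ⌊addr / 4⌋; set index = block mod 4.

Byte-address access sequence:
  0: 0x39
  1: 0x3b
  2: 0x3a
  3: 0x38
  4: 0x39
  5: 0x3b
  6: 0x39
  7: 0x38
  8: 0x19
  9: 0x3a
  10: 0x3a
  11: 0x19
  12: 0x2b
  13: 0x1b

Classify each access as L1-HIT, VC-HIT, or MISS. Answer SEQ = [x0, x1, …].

  [0] addr=0x39 blk=14 s=2: MISS | VC []
  [1] addr=0x3b blk=14 s=2: L1-HIT | VC []
  [2] addr=0x3a blk=14 s=2: L1-HIT | VC []
  [3] addr=0x38 blk=14 s=2: L1-HIT | VC []
  [4] addr=0x39 blk=14 s=2: L1-HIT | VC []
  [5] addr=0x3b blk=14 s=2: L1-HIT | VC []
  [6] addr=0x39 blk=14 s=2: L1-HIT | VC []
  [7] addr=0x38 blk=14 s=2: L1-HIT | VC []
  [8] addr=0x19 blk=6 s=2: MISS | VC [14]
  [9] addr=0x3a blk=14 s=2: VC-HIT | VC [6]
  [10] addr=0x3a blk=14 s=2: L1-HIT | VC [6]
  [11] addr=0x19 blk=6 s=2: VC-HIT | VC [14]
  [12] addr=0x2b blk=10 s=2: MISS | VC [14, 6]
  [13] addr=0x1b blk=6 s=2: VC-HIT | VC [14, 10]

SEQ = [MISS, L1-HIT, L1-HIT, L1-HIT, L1-HIT, L1-HIT, L1-HIT, L1-HIT, MISS, VC-HIT, L1-HIT, VC-HIT, MISS, VC-HIT]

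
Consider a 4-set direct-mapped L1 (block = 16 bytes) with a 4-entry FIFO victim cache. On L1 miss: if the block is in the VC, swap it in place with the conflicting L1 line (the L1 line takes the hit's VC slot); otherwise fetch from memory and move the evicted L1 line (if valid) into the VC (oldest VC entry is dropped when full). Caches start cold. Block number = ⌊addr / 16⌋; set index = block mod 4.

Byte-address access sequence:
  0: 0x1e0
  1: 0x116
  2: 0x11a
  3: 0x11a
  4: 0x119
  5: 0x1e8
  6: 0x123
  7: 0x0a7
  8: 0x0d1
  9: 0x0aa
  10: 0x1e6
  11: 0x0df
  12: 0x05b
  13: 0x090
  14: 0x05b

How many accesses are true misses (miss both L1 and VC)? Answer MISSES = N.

0: 0x1e0 (blk 30, set 2) → MISS  vc=[]
1: 0x116 (blk 17, set 1) → MISS  vc=[]
2: 0x11a (blk 17, set 1) → L1-HIT  vc=[]
3: 0x11a (blk 17, set 1) → L1-HIT  vc=[]
4: 0x119 (blk 17, set 1) → L1-HIT  vc=[]
5: 0x1e8 (blk 30, set 2) → L1-HIT  vc=[]
6: 0x123 (blk 18, set 2) → MISS  vc=[30]
7: 0xa7 (blk 10, set 2) → MISS  vc=[30, 18]
8: 0xd1 (blk 13, set 1) → MISS  vc=[30, 18, 17]
9: 0xaa (blk 10, set 2) → L1-HIT  vc=[30, 18, 17]
10: 0x1e6 (blk 30, set 2) → VC-HIT  vc=[10, 18, 17]
11: 0xdf (blk 13, set 1) → L1-HIT  vc=[10, 18, 17]
12: 0x5b (blk 5, set 1) → MISS  vc=[10, 18, 17, 13]
13: 0x90 (blk 9, set 1) → MISS  vc=[18, 17, 13, 5]
14: 0x5b (blk 5, set 1) → VC-HIT  vc=[18, 17, 13, 9]

MISSES = 7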